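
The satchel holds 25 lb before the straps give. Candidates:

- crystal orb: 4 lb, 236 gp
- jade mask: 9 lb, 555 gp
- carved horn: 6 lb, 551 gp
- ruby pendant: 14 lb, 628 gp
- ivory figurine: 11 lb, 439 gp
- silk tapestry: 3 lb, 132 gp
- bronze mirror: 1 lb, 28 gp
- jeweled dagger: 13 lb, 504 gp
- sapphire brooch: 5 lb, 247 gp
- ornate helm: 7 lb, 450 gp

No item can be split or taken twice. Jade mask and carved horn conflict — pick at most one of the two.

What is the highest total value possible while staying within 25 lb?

Best packing: crystal orb + carved horn + silk tapestry + sapphire brooch + ornate helm — 25 lb, 1616 total.
Runner-up crystal orb + carved horn + bronze mirror + sapphire brooch + ornate helm tops out at 1512.

1616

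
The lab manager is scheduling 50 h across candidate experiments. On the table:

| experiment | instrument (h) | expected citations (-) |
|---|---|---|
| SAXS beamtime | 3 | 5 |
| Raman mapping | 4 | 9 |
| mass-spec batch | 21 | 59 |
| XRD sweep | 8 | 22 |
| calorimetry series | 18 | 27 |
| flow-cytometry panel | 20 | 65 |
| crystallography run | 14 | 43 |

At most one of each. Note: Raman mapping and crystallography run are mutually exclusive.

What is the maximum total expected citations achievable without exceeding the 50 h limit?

146

Mass-spec batch + XRD sweep + flow-cytometry panel uses 49 of the 50 h and totals 146.
Nothing else feasible within 50 h beats 146.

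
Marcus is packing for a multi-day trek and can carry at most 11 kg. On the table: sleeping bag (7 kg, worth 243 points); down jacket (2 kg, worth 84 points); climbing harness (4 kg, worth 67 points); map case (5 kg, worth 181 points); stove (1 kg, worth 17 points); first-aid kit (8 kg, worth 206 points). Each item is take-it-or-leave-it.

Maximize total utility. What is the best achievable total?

344

Filling by ratio: down jacket + map case + stove for 282, with 3 kg left unused.
Replace map case with sleeping bag: the trade gains 62 net, giving 344 at 10 kg.
Runner-up down jacket + climbing harness + map case tops out at 332.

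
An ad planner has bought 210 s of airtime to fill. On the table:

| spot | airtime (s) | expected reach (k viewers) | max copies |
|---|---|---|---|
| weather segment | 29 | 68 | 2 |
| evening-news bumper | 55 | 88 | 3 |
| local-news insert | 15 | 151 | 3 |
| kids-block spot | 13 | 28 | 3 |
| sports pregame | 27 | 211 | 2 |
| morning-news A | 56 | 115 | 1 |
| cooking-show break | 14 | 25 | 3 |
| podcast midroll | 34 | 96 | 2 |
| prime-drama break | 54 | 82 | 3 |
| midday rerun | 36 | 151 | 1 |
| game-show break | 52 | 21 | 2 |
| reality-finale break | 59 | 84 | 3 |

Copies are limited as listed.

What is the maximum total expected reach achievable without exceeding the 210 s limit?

Ranking by ratio (expected reach/s): local-news insert 10.07, sports pregame 7.81, midday rerun 4.19.
3×local-news insert + 2×sports pregame + 2×podcast midroll + midday rerun uses 203 of the 210 s and totals 1218.
Every other selection either busts 210 s or exceeds an availability limit or fails to beat 1218.

1218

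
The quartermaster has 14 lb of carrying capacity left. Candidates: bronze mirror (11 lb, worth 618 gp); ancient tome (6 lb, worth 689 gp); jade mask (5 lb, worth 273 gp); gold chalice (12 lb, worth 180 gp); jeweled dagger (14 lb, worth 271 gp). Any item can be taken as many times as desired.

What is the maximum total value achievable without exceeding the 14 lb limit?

1378

Taking 2×ancient tome: 12 lb used, 1378 in value.
No other feasible combination exceeds 1378.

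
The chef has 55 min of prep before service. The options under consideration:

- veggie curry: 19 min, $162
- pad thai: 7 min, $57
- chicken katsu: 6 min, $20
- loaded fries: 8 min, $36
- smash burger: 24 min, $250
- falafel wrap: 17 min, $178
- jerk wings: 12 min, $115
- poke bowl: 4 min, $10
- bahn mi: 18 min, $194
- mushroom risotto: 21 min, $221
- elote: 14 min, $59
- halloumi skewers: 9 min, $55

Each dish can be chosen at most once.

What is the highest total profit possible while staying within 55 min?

559

A density-first pass picks jerk wings + poke bowl + bahn mi + mushroom risotto — 540 at 55 min.
The 25 min tied up in poke bowl and mushroom risotto is better spent on smash burger — total rises to 559 (54 min).
Next best is pad thai + falafel wrap + jerk wings + bahn mi at 544 (54 min) — short by 15.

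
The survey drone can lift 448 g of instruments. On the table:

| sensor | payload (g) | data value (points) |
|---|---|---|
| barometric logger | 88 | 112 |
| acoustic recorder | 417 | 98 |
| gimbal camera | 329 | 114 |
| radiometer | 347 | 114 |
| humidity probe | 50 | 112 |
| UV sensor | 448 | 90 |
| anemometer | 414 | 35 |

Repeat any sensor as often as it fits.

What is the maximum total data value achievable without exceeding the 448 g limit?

Barometric logger + 7×humidity probe uses 438 of the 448 g and totals 896.
Nothing else within 448 g beats 896.

896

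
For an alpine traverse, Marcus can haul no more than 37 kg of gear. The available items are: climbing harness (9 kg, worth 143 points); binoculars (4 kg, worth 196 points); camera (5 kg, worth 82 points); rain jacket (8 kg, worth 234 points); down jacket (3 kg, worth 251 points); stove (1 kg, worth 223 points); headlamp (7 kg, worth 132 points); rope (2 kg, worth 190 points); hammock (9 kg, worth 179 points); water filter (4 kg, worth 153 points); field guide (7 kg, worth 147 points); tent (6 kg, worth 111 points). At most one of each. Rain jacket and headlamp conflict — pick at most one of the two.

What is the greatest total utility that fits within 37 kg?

1537

Best packing: binoculars + rain jacket + down jacket + stove + rope + hammock + water filter + tent — 37 kg, 1537 total.
Next best is binoculars + camera + rain jacket + down jacket + stove + rope + hammock + water filter at 1508 (36 kg) — short by 29.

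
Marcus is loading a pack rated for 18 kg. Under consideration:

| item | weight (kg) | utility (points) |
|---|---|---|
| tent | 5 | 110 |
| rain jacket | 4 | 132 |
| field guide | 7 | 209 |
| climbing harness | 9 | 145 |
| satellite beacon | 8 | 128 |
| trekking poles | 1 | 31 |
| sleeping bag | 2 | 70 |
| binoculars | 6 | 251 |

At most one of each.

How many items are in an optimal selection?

The maximum utility within 18 kg is 623.
For example rain jacket + field guide + trekking poles + binoculars achieves it, using 18 kg.
Any selection reaching 623 contains exactly 4 items.

4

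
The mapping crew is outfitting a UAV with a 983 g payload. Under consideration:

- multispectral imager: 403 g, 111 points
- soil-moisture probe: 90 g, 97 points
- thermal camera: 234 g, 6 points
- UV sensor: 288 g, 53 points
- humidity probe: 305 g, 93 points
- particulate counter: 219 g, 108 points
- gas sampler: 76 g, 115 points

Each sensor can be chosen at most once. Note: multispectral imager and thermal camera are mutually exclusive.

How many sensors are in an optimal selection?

Best achievable data value is 466.
One optimal bundle: soil-moisture probe + UV sensor + humidity probe + particulate counter + gas sampler (978 g).
All optima have 5 sensors.

5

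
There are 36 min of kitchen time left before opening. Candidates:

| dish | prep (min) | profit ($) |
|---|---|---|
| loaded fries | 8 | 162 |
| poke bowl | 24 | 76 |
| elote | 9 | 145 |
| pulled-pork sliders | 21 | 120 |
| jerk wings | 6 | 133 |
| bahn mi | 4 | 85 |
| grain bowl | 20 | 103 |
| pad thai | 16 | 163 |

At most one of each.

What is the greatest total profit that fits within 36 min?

Filling by ratio: loaded fries + elote + jerk wings + bahn mi for 525, with 9 min left unused.
Replace elote with pad thai: the trade gains 18 net, giving 543 at 34 min.
The closest alternative, elote + jerk wings + bahn mi + pad thai, reaches only 526.

543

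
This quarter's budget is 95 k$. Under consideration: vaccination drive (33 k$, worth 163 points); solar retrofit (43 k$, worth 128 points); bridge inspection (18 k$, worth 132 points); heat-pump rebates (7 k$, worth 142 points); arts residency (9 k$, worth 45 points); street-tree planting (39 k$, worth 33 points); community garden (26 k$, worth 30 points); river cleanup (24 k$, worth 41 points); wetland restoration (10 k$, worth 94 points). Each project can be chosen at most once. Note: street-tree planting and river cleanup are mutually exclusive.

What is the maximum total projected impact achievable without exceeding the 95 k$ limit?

Taking vaccination drive + bridge inspection + heat-pump rebates + arts residency + wetland restoration: 77 k$ used, 576 in projected impact.

576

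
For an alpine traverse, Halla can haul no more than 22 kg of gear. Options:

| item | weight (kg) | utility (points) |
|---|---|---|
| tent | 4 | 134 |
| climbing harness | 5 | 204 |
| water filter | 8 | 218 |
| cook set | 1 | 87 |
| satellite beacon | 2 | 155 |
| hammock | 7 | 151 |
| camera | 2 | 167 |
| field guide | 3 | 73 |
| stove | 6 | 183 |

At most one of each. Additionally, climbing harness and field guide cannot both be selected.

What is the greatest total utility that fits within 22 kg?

965

Density check — cook set 87.00, camera 83.50, satellite beacon 77.50 are the best per kg.
The ratio heuristic lands on tent + climbing harness + cook set + satellite beacon + camera + stove (930) but leaves 2 kg idle.
Replace stove with water filter: the trade gains 35 net, giving 965 at 22 kg.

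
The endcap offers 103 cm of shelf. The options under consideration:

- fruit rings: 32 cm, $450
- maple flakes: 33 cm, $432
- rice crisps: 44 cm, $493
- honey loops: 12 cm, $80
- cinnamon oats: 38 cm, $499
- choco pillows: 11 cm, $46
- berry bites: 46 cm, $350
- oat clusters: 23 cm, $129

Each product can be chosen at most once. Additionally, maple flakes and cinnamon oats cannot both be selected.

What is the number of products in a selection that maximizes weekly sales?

4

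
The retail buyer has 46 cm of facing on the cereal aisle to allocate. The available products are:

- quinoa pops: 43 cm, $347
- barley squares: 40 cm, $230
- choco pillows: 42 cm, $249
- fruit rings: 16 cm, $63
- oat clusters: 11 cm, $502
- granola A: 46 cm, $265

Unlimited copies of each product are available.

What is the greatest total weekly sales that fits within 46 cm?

Ranking by ratio (weekly sales/cm): oat clusters 45.64, quinoa pops 8.07, choco pillows 5.93.
4×oat clusters uses 44 of the 46 cm and totals 2008.
The spare 2 cm is too small for any remaining product, and no exchange beats 2008.

2008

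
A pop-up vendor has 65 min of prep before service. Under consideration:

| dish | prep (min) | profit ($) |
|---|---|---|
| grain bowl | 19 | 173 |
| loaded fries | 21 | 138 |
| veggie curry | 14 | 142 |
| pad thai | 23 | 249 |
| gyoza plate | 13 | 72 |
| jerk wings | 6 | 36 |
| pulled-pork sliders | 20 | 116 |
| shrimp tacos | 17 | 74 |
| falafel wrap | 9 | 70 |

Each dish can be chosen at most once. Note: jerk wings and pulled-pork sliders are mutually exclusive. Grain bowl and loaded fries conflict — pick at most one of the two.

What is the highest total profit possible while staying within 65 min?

634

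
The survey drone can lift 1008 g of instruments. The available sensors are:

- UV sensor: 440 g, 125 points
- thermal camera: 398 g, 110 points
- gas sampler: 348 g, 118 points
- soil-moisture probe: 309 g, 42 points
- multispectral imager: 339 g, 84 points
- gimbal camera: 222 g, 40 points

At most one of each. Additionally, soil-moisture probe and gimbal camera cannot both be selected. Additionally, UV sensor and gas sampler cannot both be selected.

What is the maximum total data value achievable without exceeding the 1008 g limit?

Best packing: thermal camera + gas sampler + gimbal camera — 968 g, 268 total.
No other feasible combination exceeds 268.

268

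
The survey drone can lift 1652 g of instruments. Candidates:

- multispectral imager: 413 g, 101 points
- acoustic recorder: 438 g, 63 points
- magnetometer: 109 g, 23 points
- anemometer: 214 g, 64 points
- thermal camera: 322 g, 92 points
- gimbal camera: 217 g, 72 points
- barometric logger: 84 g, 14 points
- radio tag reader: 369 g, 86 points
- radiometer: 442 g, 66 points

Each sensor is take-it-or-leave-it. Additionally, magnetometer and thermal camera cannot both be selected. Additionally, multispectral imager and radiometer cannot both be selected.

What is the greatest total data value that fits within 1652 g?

429

Ranking by ratio (data value/g): gimbal camera 0.33, anemometer 0.30, thermal camera 0.29.
Taking multispectral imager + anemometer + thermal camera + gimbal camera + barometric logger + radio tag reader: 1619 g used, 429 in data value.
That's the maximum — no feasible swap from here does better than 429.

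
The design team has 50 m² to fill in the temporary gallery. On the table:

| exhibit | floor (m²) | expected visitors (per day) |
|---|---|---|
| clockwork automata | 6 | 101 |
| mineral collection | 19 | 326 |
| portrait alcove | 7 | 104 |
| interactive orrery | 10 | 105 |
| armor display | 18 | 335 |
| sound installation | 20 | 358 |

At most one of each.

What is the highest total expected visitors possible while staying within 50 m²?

866

Density check — armor display 18.61, sound installation 17.90, mineral collection 17.16 are the best per m².
Greedy by ratio would take clockwork automata + armor display + sound installation: 44 m² used, total 794.
Dropping sound installation frees 20 m²; slotting in mineral collection + portrait alcove (26 m²) lifts the total to 866 at 50 m².
Runner-up interactive orrery + armor display + sound installation tops out at 798.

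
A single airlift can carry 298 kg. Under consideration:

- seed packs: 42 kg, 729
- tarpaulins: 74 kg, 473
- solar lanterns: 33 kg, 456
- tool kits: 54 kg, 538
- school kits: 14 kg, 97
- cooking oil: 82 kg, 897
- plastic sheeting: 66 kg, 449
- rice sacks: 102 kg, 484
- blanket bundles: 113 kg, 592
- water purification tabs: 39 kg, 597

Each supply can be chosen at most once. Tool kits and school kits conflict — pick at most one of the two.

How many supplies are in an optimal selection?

6

Best achievable people served is 3249.
One optimal bundle: seed packs + tarpaulins + solar lanterns + school kits + cooking oil + water purification tabs (284 kg).
Every optimal selection uses 6 supplies.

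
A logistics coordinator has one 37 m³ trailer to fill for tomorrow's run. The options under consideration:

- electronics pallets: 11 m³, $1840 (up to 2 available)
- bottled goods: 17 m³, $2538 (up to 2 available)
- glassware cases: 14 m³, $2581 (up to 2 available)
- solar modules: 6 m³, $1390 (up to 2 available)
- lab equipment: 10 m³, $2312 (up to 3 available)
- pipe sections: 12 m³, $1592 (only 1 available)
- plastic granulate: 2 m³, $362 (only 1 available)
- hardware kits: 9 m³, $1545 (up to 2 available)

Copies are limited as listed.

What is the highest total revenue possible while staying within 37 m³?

Density check — solar modules 231.67, lab equipment 231.20, glassware cases 184.36, plastic granulate 181.00 are the best per m³.
Filling by ratio: 2×solar modules + 2×lab equipment + plastic granulate for 7766, with 3 m³ left unused.
Dropping solar modules and plastic granulate frees 8 m³; slotting in lab equipment (10 m³) lifts the total to 8326 at 36 m³.

8326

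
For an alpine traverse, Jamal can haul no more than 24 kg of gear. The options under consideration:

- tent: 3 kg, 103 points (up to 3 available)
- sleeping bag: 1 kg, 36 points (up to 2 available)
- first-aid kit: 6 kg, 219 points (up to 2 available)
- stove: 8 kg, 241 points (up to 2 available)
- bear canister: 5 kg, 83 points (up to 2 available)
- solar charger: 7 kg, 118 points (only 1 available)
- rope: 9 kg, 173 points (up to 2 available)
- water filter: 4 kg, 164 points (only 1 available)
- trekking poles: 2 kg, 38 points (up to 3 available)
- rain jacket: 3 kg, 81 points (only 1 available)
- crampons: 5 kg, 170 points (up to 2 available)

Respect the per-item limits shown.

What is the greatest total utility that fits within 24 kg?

Best packing: 2×tent + 2×sleeping bag + 2×first-aid kit + water filter — 24 kg, 880 total.

880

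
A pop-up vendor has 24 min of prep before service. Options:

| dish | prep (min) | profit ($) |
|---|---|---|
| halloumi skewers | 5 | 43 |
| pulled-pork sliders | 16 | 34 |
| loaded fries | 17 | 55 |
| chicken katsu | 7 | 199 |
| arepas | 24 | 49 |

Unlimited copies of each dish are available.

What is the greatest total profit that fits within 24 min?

597

Ranking by ratio (profit/min): chicken katsu 28.43, halloumi skewers 8.60, loaded fries 3.24, pulled-pork sliders 2.12.
3×chicken katsu uses 21 of the 24 min and totals 597.
Every other selection either busts 24 min or fails to beat 597.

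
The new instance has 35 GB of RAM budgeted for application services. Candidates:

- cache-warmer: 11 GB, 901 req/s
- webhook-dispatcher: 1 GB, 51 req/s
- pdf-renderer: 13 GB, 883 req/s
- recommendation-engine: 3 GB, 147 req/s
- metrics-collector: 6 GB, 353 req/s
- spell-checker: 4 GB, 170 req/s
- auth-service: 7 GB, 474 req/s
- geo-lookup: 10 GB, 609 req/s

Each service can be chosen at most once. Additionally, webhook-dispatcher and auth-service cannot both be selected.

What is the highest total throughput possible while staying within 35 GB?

By throughput per GB: cache-warmer 81.91, pdf-renderer 67.92, auth-service 67.71, geo-lookup 60.90 lead.
Best packing: cache-warmer + webhook-dispatcher + pdf-renderer + geo-lookup — 35 GB, 2444 total.
The closest alternative, cache-warmer + pdf-renderer + spell-checker + auth-service, reaches only 2428.

2444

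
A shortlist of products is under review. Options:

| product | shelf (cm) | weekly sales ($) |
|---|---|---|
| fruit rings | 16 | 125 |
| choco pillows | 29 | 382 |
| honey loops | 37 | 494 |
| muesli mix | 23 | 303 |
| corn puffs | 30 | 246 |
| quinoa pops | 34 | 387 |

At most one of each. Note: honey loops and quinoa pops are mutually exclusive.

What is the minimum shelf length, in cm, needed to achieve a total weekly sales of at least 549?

52

Need the lightest bundle worth ≥ 549.
Taking choco pillows + muesli mix gives 685 (≥ 549) for 52 cm.
Below 52 cm the best achievable stays under 549.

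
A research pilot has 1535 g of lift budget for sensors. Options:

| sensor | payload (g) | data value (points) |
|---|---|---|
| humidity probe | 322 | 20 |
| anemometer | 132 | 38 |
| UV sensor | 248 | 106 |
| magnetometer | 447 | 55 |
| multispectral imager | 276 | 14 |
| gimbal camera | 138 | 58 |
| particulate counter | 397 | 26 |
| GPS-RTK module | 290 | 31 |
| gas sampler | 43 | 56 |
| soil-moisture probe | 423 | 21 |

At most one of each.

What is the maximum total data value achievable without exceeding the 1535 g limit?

344

Anemometer + UV sensor + magnetometer + gimbal camera + GPS-RTK module + gas sampler uses 1298 of the 1535 g and totals 344.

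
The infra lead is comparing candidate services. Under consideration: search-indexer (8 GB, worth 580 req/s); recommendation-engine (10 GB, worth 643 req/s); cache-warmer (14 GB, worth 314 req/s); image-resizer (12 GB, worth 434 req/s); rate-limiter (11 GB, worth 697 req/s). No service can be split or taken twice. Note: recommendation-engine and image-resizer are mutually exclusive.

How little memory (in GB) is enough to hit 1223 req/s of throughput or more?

18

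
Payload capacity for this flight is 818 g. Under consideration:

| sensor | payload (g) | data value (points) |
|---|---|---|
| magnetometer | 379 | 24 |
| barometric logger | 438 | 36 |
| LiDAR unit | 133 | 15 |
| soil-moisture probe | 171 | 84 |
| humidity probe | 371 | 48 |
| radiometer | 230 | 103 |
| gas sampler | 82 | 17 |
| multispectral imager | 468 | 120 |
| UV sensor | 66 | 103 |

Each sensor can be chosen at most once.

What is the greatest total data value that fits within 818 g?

By data value per g: UV sensor 1.56, soil-moisture probe 0.49, radiometer 0.45 lead.
Taking the top-ratio sensors first gives LiDAR unit + soil-moisture probe + radiometer + gas sampler + UV sensor for 322 (682 g).
The 386 g tied up in LiDAR unit and soil-moisture probe and gas sampler is better spent on multispectral imager — total rises to 326 (764 g).

326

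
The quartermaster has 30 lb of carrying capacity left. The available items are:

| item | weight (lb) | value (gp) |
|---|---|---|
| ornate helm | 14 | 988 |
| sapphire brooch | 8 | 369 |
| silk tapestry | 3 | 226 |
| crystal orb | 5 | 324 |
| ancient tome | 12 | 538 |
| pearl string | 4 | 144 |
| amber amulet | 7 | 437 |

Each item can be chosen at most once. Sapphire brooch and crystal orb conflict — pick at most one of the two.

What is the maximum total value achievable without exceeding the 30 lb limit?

1975

Taking ornate helm + silk tapestry + crystal orb + amber amulet: 29 lb used, 1975 in value.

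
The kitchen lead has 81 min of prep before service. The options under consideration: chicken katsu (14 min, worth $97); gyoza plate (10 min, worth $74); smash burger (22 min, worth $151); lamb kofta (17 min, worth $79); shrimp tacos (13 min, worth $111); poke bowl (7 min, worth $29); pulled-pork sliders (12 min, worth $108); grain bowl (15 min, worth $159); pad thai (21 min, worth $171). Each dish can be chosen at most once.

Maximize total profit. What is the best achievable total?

Ranking by ratio (profit/min): grain bowl 10.60, pulled-pork sliders 9.00, shrimp tacos 8.54.
Filling by ratio: gyoza plate + shrimp tacos + poke bowl + pulled-pork sliders + grain bowl + pad thai for 652, with 3 min left unused.
Replace poke bowl and pulled-pork sliders with smash burger: the trade gains 14 net, giving 666 at 81 min.
Runner-up gyoza plate + smash burger + pulled-pork sliders + grain bowl + pad thai tops out at 663.

666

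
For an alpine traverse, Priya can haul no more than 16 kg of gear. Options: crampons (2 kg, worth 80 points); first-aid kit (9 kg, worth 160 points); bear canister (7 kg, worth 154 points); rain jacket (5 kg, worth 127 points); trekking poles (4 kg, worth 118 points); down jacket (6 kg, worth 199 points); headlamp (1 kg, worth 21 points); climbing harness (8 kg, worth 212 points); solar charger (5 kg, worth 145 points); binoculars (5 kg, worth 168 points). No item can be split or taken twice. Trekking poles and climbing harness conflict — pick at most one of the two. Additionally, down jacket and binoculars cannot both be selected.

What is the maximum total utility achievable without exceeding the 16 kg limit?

511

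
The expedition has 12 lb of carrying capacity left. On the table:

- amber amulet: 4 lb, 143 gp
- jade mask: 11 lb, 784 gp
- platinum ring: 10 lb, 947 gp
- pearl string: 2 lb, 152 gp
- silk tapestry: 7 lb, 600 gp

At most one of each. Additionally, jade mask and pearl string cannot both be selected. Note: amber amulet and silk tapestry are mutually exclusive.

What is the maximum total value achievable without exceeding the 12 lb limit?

1099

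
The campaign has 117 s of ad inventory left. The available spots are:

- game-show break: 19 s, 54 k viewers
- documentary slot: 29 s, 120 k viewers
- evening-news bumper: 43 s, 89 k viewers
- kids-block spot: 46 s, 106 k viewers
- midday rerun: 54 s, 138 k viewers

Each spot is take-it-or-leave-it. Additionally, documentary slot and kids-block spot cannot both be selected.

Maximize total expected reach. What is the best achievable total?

312

By expected reach per s: documentary slot 4.14, game-show break 2.84, midday rerun 2.56, kids-block spot 2.30 lead.
Taking game-show break + documentary slot + midday rerun: 102 s used, 312 in expected reach.
Next best is game-show break + evening-news bumper + midday rerun at 281 (116 s) — short by 31.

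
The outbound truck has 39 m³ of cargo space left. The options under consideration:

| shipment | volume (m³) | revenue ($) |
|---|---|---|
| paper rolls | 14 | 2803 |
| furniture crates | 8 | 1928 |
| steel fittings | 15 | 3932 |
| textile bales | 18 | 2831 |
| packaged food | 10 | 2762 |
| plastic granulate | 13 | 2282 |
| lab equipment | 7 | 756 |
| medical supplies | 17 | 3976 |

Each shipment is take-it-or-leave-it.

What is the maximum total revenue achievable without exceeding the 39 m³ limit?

A density-first pass picks furniture crates + steel fittings + packaged food — 8622 at 33 m³.
Dropping furniture crates frees 8 m³; slotting in paper rolls (14 m³) lifts the total to 9497 at 39 m³.
Every other selection either busts 39 m³ or fails to beat 9497.

9497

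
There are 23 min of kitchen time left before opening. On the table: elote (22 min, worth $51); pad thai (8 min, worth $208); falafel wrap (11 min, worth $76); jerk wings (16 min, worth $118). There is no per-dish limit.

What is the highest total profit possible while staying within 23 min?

416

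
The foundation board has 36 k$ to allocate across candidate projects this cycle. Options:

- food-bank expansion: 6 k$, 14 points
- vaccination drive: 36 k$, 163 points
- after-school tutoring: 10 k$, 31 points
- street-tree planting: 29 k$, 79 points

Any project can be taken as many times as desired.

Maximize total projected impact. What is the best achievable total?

163

Vaccination drive uses 36 of the 36 k$ and totals 163.
Every other selection either busts 36 k$ or fails to beat 163.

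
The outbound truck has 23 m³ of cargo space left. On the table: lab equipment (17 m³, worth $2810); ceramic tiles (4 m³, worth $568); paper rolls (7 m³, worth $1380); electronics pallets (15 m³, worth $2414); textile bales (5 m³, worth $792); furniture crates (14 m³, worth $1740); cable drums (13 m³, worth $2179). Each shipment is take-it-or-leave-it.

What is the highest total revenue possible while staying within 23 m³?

Density check — paper rolls 197.14, cable drums 167.62, lab equipment 165.29, electronics pallets 160.93 are the best per m³.
Greedy by ratio would take paper rolls + cable drums: 20 m³ used, total 3559.
Dropping cable drums frees 13 m³; slotting in electronics pallets (15 m³) lifts the total to 3794 at 22 m³.

3794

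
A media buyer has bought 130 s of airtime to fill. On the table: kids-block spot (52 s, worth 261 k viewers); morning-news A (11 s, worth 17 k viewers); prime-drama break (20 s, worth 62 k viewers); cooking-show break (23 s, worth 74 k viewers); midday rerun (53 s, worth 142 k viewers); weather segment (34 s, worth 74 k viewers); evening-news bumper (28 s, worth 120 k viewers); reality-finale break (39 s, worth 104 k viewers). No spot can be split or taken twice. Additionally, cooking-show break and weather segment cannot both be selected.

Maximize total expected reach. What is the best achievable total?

Ranking by ratio (expected reach/s): kids-block spot 5.02, evening-news bumper 4.29, cooking-show break 3.22.
The ratio ordering already packs tightly: kids-block spot + prime-drama break + cooking-show break + evening-news bumper, 123 s, 517.
Runner-up kids-block spot + morning-news A + evening-news bumper + reality-finale break tops out at 502.

517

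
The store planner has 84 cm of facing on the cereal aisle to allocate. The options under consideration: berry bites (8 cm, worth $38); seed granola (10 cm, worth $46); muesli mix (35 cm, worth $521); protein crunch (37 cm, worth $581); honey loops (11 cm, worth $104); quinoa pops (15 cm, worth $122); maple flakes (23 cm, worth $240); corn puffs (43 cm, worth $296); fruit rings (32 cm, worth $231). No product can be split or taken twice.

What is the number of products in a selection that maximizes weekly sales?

3

The maximum weekly sales within 84 cm is 1206.
muesli mix + protein crunch + honey loops hits 1206 at 83 cm.
Every optimal selection uses 3 products.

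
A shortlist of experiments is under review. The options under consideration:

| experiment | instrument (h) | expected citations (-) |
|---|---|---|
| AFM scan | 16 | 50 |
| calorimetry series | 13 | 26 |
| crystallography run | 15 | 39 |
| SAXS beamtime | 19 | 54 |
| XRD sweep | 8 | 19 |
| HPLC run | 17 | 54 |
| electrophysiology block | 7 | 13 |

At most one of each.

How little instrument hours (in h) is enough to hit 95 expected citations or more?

33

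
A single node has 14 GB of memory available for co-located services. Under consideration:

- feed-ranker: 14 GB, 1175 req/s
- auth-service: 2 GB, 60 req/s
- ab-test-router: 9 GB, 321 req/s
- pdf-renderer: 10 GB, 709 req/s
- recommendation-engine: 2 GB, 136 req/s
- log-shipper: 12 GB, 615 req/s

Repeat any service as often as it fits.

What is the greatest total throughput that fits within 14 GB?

1175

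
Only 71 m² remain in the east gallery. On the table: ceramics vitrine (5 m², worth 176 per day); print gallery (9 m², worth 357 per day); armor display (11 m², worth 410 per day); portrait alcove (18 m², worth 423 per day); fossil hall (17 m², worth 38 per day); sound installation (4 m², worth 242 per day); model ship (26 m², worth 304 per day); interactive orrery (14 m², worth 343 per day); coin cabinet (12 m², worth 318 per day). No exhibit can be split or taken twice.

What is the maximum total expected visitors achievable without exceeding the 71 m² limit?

2093

Filling by ratio: ceramics vitrine + print gallery + armor display + sound installation + interactive orrery + coin cabinet for 1846, with 16 m² left unused.
The 5 m² tied up in ceramics vitrine is better spent on portrait alcove — total rises to 2093 (68 m²).
Next best is ceramics vitrine + print gallery + armor display + portrait alcove + interactive orrery + coin cabinet at 2027 (69 m²) — short by 66.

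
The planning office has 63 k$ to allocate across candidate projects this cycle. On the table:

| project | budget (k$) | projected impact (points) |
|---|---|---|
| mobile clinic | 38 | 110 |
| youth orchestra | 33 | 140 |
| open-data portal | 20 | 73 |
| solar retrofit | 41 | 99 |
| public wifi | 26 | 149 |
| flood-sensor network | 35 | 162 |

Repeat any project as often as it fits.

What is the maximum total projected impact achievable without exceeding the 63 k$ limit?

311

Taking the top-ratio projects first gives 2×public wifi for 298 (52 k$).
Replace public wifi with flood-sensor network: the trade gains 13 net, giving 311 at 61 k$.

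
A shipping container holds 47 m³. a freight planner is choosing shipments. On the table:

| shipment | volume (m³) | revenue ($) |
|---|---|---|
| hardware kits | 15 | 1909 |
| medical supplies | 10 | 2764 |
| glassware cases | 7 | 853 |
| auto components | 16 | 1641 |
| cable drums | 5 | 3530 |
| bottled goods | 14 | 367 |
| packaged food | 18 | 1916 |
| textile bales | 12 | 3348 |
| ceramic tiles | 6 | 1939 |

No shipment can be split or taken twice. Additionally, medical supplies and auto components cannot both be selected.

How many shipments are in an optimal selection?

The maximum revenue within 47 m³ is 12434.
One optimal bundle: medical supplies + glassware cases + cable drums + textile bales + ceramic tiles (40 m³).
Any selection reaching 12434 contains exactly 5 shipments.

5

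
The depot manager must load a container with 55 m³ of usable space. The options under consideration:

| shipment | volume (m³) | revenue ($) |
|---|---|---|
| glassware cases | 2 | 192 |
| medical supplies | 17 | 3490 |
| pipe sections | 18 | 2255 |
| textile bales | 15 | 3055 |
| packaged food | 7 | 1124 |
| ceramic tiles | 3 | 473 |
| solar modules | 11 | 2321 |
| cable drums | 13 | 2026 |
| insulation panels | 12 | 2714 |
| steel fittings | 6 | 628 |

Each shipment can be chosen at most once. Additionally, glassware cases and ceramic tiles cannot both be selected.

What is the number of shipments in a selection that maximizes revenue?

4

Optimal total is 11580.
For example medical supplies + textile bales + solar modules + insulation panels achieves it, using 55 m³.
Every optimal selection uses 4 shipments.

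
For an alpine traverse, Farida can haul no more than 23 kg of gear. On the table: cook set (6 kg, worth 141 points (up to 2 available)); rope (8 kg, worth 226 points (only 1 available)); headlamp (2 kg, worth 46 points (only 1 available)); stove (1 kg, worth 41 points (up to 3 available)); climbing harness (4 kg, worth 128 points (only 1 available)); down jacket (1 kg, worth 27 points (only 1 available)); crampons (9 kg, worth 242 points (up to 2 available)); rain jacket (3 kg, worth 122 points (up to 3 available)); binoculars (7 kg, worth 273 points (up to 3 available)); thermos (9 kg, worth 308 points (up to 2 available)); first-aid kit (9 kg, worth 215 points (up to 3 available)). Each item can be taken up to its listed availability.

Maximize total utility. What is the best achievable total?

Greedy by ratio would take 3×stove + climbing harness + 3×rain jacket + binoculars: 23 kg used, total 890.
The 7 kg tied up in climbing harness and rain jacket is better spent on binoculars — total rises to 913 (23 kg).
That's the maximum — no swap from here does better than 913.

913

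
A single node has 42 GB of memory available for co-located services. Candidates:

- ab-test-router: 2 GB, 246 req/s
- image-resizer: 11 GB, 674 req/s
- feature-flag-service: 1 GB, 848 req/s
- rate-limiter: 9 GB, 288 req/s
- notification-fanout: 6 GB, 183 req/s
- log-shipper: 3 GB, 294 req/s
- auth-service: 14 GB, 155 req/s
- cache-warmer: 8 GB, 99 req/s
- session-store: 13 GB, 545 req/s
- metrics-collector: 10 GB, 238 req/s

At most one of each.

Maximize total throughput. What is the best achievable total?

The ratio ordering already packs tightly: ab-test-router + image-resizer + feature-flag-service + rate-limiter + log-shipper + session-store, 39 GB, 2895.
Nothing else within 42 GB beats 2895.

2895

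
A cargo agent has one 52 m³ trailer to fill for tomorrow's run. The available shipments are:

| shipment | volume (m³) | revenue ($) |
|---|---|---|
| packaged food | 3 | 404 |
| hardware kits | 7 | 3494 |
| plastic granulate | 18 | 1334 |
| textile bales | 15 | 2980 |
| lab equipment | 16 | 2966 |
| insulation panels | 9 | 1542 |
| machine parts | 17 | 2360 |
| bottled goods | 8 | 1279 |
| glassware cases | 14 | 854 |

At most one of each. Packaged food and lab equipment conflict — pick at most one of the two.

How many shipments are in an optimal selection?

4

Optimal total is 10982.
hardware kits + textile bales + lab equipment + insulation panels hits 10982 at 47 m³.
Any selection reaching 10982 contains exactly 4 shipments.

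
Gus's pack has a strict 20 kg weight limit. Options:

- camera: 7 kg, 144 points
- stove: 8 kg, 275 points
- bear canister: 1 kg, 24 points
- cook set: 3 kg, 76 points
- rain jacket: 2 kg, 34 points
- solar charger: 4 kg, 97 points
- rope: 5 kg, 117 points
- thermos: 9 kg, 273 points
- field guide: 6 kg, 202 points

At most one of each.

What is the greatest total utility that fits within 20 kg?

Density check — stove 34.38, field guide 33.67, thermos 30.33, cook set 25.33 are the best per kg.
Taking the top-ratio items first gives stove + bear canister + cook set + rain jacket + field guide for 611 (20 kg).
The 9 kg tied up in bear canister and rain jacket and field guide is better spent on thermos — total rises to 624 (20 kg).
Every other selection either busts 20 kg or fails to beat 624.

624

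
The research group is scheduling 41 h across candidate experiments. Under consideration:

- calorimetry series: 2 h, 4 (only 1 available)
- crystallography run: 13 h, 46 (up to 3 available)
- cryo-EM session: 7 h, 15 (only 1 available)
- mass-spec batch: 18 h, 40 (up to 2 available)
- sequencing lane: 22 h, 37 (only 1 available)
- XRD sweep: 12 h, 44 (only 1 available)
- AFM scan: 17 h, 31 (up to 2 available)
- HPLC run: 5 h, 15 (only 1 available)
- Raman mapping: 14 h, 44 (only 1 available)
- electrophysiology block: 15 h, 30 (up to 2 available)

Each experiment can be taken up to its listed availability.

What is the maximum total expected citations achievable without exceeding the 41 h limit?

142

Taking the top-ratio experiments first gives calorimetry series + 2×crystallography run + XRD sweep for 140 (40 h).
Replace XRD sweep with crystallography run: the trade gains 2 net, giving 142 at 41 h.
Nothing else within 41 h beats 142.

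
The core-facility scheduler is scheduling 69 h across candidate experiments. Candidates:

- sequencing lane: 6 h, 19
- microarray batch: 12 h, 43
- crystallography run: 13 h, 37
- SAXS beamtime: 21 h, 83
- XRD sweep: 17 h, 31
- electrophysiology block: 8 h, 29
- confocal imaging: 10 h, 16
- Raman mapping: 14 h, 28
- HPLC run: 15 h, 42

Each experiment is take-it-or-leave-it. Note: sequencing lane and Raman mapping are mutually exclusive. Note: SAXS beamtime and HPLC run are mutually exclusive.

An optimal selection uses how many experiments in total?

Best achievable expected citations is 220.
microarray batch + crystallography run + SAXS beamtime + electrophysiology block + Raman mapping hits 220 at 68 h.
All optima have 5 experiments.

5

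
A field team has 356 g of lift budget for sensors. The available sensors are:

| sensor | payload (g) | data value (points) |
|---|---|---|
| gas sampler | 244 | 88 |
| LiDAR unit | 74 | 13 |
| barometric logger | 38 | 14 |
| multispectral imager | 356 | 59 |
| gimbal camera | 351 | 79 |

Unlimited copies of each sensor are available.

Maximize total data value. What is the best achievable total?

126

Taking 9×barometric logger: 342 g used, 126 in data value.
Nothing else within 356 g beats 126.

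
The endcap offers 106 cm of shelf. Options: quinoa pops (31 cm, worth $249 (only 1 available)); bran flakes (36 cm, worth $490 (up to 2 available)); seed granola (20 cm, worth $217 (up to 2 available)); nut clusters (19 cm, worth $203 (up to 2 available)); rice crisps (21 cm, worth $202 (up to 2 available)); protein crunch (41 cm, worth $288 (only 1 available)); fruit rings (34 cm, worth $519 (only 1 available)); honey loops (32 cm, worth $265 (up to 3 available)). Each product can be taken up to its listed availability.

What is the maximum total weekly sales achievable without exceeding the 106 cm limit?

1499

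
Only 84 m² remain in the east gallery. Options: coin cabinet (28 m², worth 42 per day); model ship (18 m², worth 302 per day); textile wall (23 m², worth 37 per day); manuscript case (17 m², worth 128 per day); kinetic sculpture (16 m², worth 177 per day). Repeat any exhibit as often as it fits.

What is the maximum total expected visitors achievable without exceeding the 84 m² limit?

Best packing: 4×model ship — 72 m², 1208 total.

1208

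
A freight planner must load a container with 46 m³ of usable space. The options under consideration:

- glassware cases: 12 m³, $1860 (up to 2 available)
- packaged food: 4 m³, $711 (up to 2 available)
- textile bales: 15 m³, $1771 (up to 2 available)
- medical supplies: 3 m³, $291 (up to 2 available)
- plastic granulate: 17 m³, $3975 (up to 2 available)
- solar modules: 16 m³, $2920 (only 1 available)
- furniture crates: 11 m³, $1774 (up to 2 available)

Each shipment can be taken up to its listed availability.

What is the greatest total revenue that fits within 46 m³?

Greedy by ratio would take 2×packaged food + medical supplies + 2×plastic granulate: 45 m³ used, total 9663.
Dropping 2×packaged food and medical supplies frees 11 m³; slotting in glassware cases (12 m³) lifts the total to 9810 at 46 m³.

9810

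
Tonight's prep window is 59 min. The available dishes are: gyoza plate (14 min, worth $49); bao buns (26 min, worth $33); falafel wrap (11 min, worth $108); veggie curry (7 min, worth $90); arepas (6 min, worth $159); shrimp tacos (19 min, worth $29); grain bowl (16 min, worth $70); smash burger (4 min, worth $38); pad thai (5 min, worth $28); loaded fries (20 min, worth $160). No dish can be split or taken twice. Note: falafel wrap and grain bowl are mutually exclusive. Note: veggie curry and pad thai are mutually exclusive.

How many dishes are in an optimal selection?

5

The maximum profit within 59 min is 566.
For example gyoza plate + falafel wrap + veggie curry + arepas + loaded fries achieves it, using 58 min.
Any selection reaching 566 contains exactly 5 dishes.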